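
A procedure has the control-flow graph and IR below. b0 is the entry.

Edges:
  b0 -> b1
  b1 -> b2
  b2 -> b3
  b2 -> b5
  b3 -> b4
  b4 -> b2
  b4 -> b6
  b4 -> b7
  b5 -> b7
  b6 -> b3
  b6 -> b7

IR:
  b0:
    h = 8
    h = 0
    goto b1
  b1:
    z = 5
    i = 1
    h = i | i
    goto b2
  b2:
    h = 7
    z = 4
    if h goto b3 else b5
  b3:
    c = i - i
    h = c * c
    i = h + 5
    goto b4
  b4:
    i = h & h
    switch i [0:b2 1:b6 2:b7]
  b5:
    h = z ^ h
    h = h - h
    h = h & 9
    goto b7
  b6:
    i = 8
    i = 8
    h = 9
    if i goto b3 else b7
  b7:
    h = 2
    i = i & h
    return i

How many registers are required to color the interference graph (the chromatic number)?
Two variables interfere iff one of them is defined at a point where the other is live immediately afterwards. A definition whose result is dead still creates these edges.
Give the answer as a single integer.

Answer: 3

Working:
Per-block:
  b0 def {h} use ∅
  b1 def {h,i,z} use ∅
  b2 def {h,z} use ∅
  b3 def {c,h,i} use {i}
  b4 def {i} use {h}
  b5 def {h} use {h,z}
  b6 def {h,i} use ∅
  b7 def {h,i} use {i}

Backward fixpoint:
  b0 li=∅ lo=∅
  b1 li=∅ lo={i}
  b2 li={i} lo={h,i,z}
  b3 li={i} lo={h}
  b4 li={h} lo={i}
  b5 li={h,i,z} lo={i}
  b6 li=∅ lo={i}
  b7 li={i} lo=∅

Conflict graph:
  c↔∅
  h↔{i,z}
  i↔{h,z}
  z↔{h,i}

Chromatic number:
  clique {h,i,z} ⇒ need ≥ 3
  assign c→R0 h→R0 i→R1 z→R2 — no edge inside a register ⇒ χ ≤ 3
  χ = 3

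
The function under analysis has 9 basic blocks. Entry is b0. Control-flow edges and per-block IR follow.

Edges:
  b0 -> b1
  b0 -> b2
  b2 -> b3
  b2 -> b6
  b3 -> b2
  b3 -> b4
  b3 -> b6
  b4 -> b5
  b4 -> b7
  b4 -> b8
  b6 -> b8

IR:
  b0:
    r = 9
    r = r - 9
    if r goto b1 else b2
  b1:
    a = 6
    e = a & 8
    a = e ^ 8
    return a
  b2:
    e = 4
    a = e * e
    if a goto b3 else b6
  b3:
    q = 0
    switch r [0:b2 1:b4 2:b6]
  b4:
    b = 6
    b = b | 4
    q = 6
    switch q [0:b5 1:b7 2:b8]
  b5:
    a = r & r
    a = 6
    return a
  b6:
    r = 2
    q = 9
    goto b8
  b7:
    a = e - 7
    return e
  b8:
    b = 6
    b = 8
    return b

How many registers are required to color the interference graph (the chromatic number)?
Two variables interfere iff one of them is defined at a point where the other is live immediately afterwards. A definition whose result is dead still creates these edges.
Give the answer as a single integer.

Answer: 3

Analysis:
def/use:
  b0 def {r} use ∅
  b1 def {a,e} use ∅
  b2 def {a,e} use ∅
  b3 def {q} use {r}
  b4 def {b,q} use ∅
  b5 def {a} use {r}
  b6 def {q,r} use ∅
  b7 def {a} use {e}
  b8 def {b} use ∅

Backward fixpoint:
  b0: in=∅ out={r}
  b1: in=∅ out=∅
  b2: in={r} out={e,r}
  b3: in={e,r} out={e,r}
  b4: in={e,r} out={e,r}
  b5: in={r} out=∅
  b6: in=∅ out=∅
  b7: in={e} out=∅
  b8: in=∅ out=∅

Conflict graph:
  a↔{e,r}
  b↔{e,r}
  e↔{a,b,q,r}
  q↔{e,r}
  r↔{a,b,e,q}

Colouring:
  {a,e,r} pairwise interfere (3-clique) ⇒ χ ≥ 3
  assign a→R2 b→R2 e→R0 q→R2 r→R1 — no edge inside a register ⇒ χ ≤ 3
  χ = 3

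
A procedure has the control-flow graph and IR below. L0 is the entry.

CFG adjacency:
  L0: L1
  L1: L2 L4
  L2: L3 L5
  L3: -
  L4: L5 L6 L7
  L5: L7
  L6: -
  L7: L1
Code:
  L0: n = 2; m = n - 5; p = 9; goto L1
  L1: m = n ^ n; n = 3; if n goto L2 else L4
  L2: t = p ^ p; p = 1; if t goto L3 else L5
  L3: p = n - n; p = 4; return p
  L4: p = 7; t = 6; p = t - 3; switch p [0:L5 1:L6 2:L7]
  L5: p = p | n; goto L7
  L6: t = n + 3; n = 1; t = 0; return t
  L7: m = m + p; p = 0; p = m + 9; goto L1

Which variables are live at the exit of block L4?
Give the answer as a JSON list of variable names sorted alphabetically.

Answer: ["m", "n", "p"]

Derivation:
Per-block:
  L0: {m,n,p} / ∅
  L1: {m,n} / {n}
  L2: {p,t} / {p}
  L3: {p} / {n}
  L4: {p,t} / ∅
  L5: {p} / {n,p}
  L6: {n,t} / {n}
  L7: {m,p} / {m,p}

Live sets:
  live L0: ∅→{n,p}
  live L1: {n,p}→{m,n,p}
  live L2: {m,n,p}→{m,n,p}
  live L3: {n}→∅
  live L4: {m,n}→{m,n,p}
  live L5: {m,n,p}→{m,n,p}
  live L6: {n}→∅
  live L7: {m,n,p}→{n,p}

live-out(L4) = ["m", "n", "p"]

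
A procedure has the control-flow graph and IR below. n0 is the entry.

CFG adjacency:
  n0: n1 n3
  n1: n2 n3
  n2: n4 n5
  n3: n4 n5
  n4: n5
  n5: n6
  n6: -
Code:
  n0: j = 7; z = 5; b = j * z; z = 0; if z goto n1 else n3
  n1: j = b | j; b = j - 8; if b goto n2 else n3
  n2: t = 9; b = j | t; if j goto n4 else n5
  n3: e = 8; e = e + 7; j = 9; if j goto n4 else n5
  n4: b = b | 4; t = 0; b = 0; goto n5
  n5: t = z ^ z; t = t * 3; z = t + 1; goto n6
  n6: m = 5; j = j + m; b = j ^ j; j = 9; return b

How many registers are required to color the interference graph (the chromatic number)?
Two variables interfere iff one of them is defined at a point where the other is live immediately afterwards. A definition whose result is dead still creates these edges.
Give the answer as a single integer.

Answer: 3

Derivation:
Per-block:
  n0 def {b,j,z} use ∅
  n1 def {b,j} use {b,j}
  n2 def {b,t} use {j}
  n3 def {e,j} use ∅
  n4 def {b,t} use {b}
  n5 def {t,z} use {z}
  n6 def {b,j,m} use {j}

Liveness:
  live n0: ∅→{b,j,z}
  live n1: {b,j,z}→{b,j,z}
  live n2: {j,z}→{b,j,z}
  live n3: {b,z}→{b,j,z}
  live n4: {b,j,z}→{j,z}
  live n5: {j,z}→{j}
  live n6: {j}→∅

Interference:
  b: {e,j,z}
  e: {b,z}
  j: {b,m,t,z}
  m: {j}
  t: {j,z}
  z: {b,e,j,t}

Colouring:
  {b,e,z} pairwise interfere (3-clique) ⇒ χ ≥ 3
  3-colouring: r0={e,j}  r1={m,z}  r2={b,t}
  χ = 3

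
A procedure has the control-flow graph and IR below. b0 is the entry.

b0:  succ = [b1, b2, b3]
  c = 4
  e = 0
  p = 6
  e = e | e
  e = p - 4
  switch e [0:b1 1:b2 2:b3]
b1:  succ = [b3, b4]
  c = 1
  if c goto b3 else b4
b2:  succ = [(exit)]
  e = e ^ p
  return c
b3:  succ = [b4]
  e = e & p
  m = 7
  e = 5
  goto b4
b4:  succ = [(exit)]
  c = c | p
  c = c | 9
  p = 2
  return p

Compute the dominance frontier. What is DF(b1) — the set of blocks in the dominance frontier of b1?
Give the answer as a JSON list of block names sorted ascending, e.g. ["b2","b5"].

Answer: ["b3", "b4"]

Working:
idom tree: b1←b0 b2←b0 b3←b0 b4←b0
Dom at joins:
  b3: preds {b0,b1}: {b0} ∩ {b0,b1} = {b0}; idom=b0
  b4: preds {b1,b3}: {b0,b1} ∩ {b0,b3} = {b0}; idom=b0

Frontier:
  b3←b0: walk · to b0
  b3←b1: walk b1 to b0
  b4←b1: walk b1 to b0
  b4←b3: walk b3 to b0
  DF(b0)=∅
  DF(b1)={b3,b4}
  DF(b2)=∅
  DF(b3)={b4}
  DF(b4)=∅

DF(b1) = ["b3", "b4"]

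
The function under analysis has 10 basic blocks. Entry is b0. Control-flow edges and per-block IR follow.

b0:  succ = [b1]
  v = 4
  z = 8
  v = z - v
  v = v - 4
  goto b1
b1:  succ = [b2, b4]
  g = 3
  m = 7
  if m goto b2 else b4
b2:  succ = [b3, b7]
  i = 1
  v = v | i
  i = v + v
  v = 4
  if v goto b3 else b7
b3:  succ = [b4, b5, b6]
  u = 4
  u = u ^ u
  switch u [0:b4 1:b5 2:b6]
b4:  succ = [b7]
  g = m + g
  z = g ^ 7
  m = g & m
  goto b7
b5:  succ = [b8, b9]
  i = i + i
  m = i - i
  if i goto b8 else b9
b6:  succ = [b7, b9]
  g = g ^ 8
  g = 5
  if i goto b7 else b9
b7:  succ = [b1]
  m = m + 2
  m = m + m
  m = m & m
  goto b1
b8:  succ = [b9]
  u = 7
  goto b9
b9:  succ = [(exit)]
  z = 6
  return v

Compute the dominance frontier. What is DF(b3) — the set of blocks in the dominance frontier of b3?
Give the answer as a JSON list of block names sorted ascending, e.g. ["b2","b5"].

Answer: ["b4", "b7"]

Working:
idom tree: b1←b0 b2←b1 b3←b2 b4←b1 b5←b3 b6←b3 b7←b1 b8←b5 b9←b3
Dom∩ at merges:
  b1: preds {b0,b7}: {b0} ∩ {b0,b1,b7} = {b0}; idom=b0
  b4: preds {b1,b3}: {b0,b1} ∩ {b0,b1,b2,b3} = {b0,b1}; idom=b1
  b7: preds {b2,b4,b6}: {b0,b1,b2} ∩ {b0,b1,b4} ∩ {b0,b1,b2,b3,b6} = {b0,b1}; idom=b1
  b9: preds {b5,b6,b8}: {b0,b1,b2,b3,b5} ∩ {b0,b1,b2,b3,b6} ∩ {b0,b1,b2,b3,b5,b8} = {b0,b1,b2,b3}; idom=b3

DF walk-up:
  b1←b0: walk · to b0
  b1←b7: walk b7→b1 to b0
  b4←b1: walk · to b1
  b4←b3: walk b3→b2 to b1
  b7←b2: walk b2 to b1
  b7←b4: walk b4 to b1
  b7←b6: walk b6→b3→b2 to b1
  b9←b5: walk b5 to b3
  b9←b6: walk b6 to b3
  b9←b8: walk b8→b5 to b3
  b0 → ∅
  b1 → {b1}
  b2 → {b4,b7}
  b3 → {b4,b7}
  b4 → {b7}
  b5 → {b9}
  b6 → {b7,b9}
  b7 → {b1}
  b8 → {b9}
  b9 → ∅

DF(b3) = ["b4", "b7"]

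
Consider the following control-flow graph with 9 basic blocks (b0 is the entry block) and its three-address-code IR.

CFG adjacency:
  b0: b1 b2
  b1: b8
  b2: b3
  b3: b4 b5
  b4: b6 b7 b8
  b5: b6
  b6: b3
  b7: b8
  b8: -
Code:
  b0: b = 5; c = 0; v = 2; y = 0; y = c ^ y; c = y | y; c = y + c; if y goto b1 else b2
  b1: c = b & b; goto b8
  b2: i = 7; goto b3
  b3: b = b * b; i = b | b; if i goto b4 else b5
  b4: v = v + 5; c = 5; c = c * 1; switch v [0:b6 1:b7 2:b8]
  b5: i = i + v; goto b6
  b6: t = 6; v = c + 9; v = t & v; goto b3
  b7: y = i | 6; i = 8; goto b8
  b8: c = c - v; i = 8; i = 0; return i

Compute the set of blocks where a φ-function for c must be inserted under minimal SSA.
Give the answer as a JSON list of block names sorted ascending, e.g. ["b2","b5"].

Answer: ["b3", "b6", "b8"]

Analysis:
idom tree: b1←b0 b2←b0 b3←b2 b4←b3 b5←b3 b6←b3 b7←b4 b8←b0
Join-block Dom:
  b3: preds {b2,b6}: {b0,b2} ∩ {b0,b2,b3,b6} = {b0,b2}; idom=b2
  b6: preds {b4,b5}: {b0,b2,b3,b4} ∩ {b0,b2,b3,b5} = {b0,b2,b3}; idom=b3
  b8: preds {b1,b4,b7}: {b0,b1} ∩ {b0,b2,b3,b4} ∩ {b0,b2,b3,b4,b7} = {b0}; idom=b0

DF derivation:
  join b3 pred b2: · stop@b2
  join b3 pred b6: b6→b3 stop@b2
  join b6 pred b4: b4 stop@b3
  join b6 pred b5: b5 stop@b3
  join b8 pred b1: b1 stop@b0
  join b8 pred b4: b4→b3→b2 stop@b0
  join b8 pred b7: b7→b4→b3→b2 stop@b0
  b0 → ∅
  b1 → {b8}
  b2 → {b8}
  b3 → {b3,b8}
  b4 → {b6,b8}
  b5 → {b6}
  b6 → {b3}
  b7 → {b8}
  b8 → ∅

φ for c: defs {b0,b1,b4,b8}
  DF⁺ = {b3,b6,b8}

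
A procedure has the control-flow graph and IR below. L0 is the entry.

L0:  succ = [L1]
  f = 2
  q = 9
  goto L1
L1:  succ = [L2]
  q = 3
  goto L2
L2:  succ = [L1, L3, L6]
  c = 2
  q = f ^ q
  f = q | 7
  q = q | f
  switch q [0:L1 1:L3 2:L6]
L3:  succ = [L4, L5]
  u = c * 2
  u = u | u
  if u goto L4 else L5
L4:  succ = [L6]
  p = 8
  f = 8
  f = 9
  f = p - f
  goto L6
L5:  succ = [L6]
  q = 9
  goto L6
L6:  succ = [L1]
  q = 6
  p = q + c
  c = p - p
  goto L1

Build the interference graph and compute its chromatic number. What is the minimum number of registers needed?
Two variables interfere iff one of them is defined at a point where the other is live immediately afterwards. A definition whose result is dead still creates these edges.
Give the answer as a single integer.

Answer: 3

Working:
def/use:
  L0 def {f,q} use ∅
  L1 def {q} use ∅
  L2 def {c,f,q} use {f,q}
  L3 def {u} use {c}
  L4 def {f,p} use ∅
  L5 def {q} use ∅
  L6 def {c,p,q} use {c}

Backward fixpoint:
  L0: in=∅ out={f}
  L1: in={f} out={f,q}
  L2: in={f,q} out={c,f}
  L3: in={c,f} out={c,f}
  L4: in={c} out={c,f}
  L5: in={c,f} out={c,f}
  L6: in={c,f} out={f}

Conflict graph:
  c — {f,p,q,u}
  f — {c,p,q,u}
  p — {c,f}
  q — {c,f}
  u — {c,f}

Registers:
  lower bound: {c,f,p} mutually conflict ⇒ χ ≥ 3
  3-colouring: r0={c}  r1={f}  r2={p,q,u}
  χ = 3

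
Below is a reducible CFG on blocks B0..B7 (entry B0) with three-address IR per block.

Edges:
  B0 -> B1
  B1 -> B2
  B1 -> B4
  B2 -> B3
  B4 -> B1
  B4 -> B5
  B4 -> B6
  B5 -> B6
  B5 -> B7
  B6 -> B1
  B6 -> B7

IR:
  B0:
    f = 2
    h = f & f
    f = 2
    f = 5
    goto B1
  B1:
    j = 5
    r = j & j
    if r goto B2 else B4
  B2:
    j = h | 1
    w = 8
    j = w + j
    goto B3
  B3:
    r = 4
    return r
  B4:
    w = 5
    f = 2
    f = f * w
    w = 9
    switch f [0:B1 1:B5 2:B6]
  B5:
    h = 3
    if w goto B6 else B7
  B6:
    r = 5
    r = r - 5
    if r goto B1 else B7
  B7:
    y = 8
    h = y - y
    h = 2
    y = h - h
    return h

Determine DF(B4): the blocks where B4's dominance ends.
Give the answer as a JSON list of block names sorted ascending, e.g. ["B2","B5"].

Answer: ["B1"]

Working:
idom tree: B1←B0 B2←B1 B3←B2 B4←B1 B5←B4 B6←B4 B7←B4
Dom at joins:
  B1: preds {B0,B4,B6}: {B0} ∩ {B0,B1,B4} ∩ {B0,B1,B4,B6} = {B0}; idom=B0
  B6: preds {B4,B5}: {B0,B1,B4} ∩ {B0,B1,B4,B5} = {B0,B1,B4}; idom=B4
  B7: preds {B5,B6}: {B0,B1,B4,B5} ∩ {B0,B1,B4,B6} = {B0,B1,B4}; idom=B4

DF derivation:
  join B1 pred B0: · stop@B0
  join B1 pred B4: B4→B1 stop@B0
  join B1 pred B6: B6→B4→B1 stop@B0
  join B6 pred B4: · stop@B4
  join B6 pred B5: B5 stop@B4
  join B7 pred B5: B5 stop@B4
  join B7 pred B6: B6 stop@B4
  DF(B0)=∅
  DF(B1)={B1}
  DF(B2)=∅
  DF(B3)=∅
  DF(B4)={B1}
  DF(B5)={B6,B7}
  DF(B6)={B1,B7}
  DF(B7)=∅

DF(B4) = ["B1"]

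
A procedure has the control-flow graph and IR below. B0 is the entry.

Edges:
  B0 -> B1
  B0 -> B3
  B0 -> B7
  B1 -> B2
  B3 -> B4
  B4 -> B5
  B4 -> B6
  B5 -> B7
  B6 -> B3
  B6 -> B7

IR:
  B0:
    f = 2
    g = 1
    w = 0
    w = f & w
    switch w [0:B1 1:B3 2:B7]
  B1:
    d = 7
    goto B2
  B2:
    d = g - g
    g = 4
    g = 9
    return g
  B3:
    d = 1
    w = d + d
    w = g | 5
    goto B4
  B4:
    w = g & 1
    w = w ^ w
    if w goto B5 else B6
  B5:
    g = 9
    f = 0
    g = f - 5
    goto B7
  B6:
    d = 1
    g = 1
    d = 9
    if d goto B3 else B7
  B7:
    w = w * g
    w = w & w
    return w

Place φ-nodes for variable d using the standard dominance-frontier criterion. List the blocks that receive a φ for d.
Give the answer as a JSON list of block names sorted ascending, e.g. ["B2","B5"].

idom tree: B1←B0 B2←B1 B3←B0 B4←B3 B5←B4 B6←B4 B7←B0
Join-block Dom:
  B3: preds {B0,B6}: {B0} ∩ {B0,B3,B4,B6} = {B0}; idom=B0
  B7: preds {B0,B5,B6}: {B0} ∩ {B0,B3,B4,B5} ∩ {B0,B3,B4,B6} = {B0}; idom=B0

DF derivation:
  B3←B0: walk · to B0
  B3←B6: walk B6→B4→B3 to B0
  B7←B0: walk · to B0
  B7←B5: walk B5→B4→B3 to B0
  B7←B6: walk B6→B4→B3 to B0
  B0 → ∅
  B1 → ∅
  B2 → ∅
  B3 → {B3,B7}
  B4 → {B3,B7}
  B5 → {B7}
  B6 → {B3,B7}
  B7 → ∅

φ for d: defs {B1,B2,B3,B6}
  DF⁺ = {B3,B7}

Answer: ["B3", "B7"]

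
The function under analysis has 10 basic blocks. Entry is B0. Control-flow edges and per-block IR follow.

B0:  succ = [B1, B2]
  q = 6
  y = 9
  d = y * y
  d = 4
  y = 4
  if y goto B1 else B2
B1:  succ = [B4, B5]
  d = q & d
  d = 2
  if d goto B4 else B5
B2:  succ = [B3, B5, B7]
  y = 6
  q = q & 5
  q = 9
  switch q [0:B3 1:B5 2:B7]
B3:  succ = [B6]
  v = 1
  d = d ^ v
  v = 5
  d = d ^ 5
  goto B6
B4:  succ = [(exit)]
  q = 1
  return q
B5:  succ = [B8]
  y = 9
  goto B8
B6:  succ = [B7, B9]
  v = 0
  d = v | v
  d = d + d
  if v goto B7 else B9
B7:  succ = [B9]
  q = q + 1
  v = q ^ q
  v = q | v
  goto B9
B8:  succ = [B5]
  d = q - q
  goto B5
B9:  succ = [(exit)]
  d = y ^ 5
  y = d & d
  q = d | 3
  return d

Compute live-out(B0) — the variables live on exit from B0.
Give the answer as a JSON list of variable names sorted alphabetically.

Answer: ["d", "q"]

Derivation:
Per-block:
  B0 def {d,q,y} use ∅
  B1 def {d} use {d,q}
  B2 def {q,y} use {q}
  B3 def {d,v} use {d}
  B4 def {q} use ∅
  B5 def {y} use ∅
  B6 def {d,v} use ∅
  B7 def {q,v} use {q}
  B8 def {d} use {q}
  B9 def {d,q,y} use {y}

Live sets:
  B0 li=∅ lo={d,q}
  B1 li={d,q} lo={q}
  B2 li={d,q} lo={d,q,y}
  B3 li={d,q,y} lo={q,y}
  B4 li=∅ lo=∅
  B5 li={q} lo={q}
  B6 li={q,y} lo={q,y}
  B7 li={q,y} lo={y}
  B8 li={q} lo={q}
  B9 li={y} lo=∅

live-out(B0) = ["d", "q"]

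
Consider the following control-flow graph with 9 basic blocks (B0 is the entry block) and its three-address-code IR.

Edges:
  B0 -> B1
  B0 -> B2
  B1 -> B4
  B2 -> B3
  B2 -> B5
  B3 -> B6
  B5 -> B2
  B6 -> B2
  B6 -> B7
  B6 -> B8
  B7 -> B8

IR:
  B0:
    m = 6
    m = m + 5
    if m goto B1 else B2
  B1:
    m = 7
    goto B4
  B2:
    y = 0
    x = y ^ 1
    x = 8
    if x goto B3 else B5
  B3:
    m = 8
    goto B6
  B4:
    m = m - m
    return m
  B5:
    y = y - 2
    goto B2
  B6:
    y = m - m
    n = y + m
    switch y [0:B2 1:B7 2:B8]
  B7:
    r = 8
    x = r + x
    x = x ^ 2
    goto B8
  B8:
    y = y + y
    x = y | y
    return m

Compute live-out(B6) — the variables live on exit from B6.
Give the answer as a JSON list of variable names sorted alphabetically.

Per-block:
  B0: {m} / ∅
  B1: {m} / ∅
  B2: {x,y} / ∅
  B3: {m} / ∅
  B4: {m} / {m}
  B5: {y} / {y}
  B6: {n,y} / {m}
  B7: {r,x} / {x}
  B8: {x,y} / {m,y}

Live sets:
  B0: in=∅ out=∅
  B1: in=∅ out={m}
  B2: in=∅ out={x,y}
  B3: in={x} out={m,x}
  B4: in={m} out=∅
  B5: in={y} out=∅
  B6: in={m,x} out={m,x,y}
  B7: in={m,x,y} out={m,y}
  B8: in={m,y} out=∅

live-out(B6) = ["m", "x", "y"]

Answer: ["m", "x", "y"]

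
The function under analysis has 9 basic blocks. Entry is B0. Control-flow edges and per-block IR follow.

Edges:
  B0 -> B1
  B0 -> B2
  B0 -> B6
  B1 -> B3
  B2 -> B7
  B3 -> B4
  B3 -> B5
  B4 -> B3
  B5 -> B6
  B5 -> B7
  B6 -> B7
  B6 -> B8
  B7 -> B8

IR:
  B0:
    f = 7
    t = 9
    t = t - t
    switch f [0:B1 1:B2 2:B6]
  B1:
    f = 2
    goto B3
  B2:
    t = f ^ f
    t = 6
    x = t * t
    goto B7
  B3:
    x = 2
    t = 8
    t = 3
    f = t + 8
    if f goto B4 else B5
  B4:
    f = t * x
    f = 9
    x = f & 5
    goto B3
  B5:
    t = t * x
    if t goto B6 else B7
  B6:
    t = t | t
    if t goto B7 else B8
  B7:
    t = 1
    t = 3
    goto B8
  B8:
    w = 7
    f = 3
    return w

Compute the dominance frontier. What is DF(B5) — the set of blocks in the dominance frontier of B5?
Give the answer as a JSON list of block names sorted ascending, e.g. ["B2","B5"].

Answer: ["B6", "B7"]

Working:
idom tree: B1←B0 B2←B0 B3←B1 B4←B3 B5←B3 B6←B0 B7←B0 B8←B0
Dom∩ at merges:
  B3: preds {B1,B4}: {B0,B1} ∩ {B0,B1,B3,B4} = {B0,B1}; idom=B1
  B6: preds {B0,B5}: {B0} ∩ {B0,B1,B3,B5} = {B0}; idom=B0
  B7: preds {B2,B5,B6}: {B0,B2} ∩ {B0,B1,B3,B5} ∩ {B0,B6} = {B0}; idom=B0
  B8: preds {B6,B7}: {B0,B6} ∩ {B0,B7} = {B0}; idom=B0

Frontier:
  join B3 pred B1: · stop@B1
  join B3 pred B4: B4→B3 stop@B1
  join B6 pred B0: · stop@B0
  join B6 pred B5: B5→B3→B1 stop@B0
  join B7 pred B2: B2 stop@B0
  join B7 pred B5: B5→B3→B1 stop@B0
  join B7 pred B6: B6 stop@B0
  join B8 pred B6: B6 stop@B0
  join B8 pred B7: B7 stop@B0
  DF(B0)=∅
  DF(B1)={B6,B7}
  DF(B2)={B7}
  DF(B3)={B3,B6,B7}
  DF(B4)={B3}
  DF(B5)={B6,B7}
  DF(B6)={B7,B8}
  DF(B7)={B8}
  DF(B8)=∅

DF(B5) = ["B6", "B7"]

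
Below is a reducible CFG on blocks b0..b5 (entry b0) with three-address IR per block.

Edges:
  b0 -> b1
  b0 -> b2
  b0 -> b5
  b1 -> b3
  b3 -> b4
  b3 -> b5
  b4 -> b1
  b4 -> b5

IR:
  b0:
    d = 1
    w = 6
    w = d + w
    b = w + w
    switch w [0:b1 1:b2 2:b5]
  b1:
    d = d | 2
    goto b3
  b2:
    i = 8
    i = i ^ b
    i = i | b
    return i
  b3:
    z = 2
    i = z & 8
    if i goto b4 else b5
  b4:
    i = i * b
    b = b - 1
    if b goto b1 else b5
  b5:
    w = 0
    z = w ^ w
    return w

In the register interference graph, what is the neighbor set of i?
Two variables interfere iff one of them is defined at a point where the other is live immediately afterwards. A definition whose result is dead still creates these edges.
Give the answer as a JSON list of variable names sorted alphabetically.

Answer: ["b", "d"]

Working:
def/use:
  b0: {b,d,w} / ∅
  b1: {d} / {d}
  b2: {i} / {b}
  b3: {i,z} / ∅
  b4: {b,i} / {b,i}
  b5: {w,z} / ∅

Liveness:
  b0 li=∅ lo={b,d}
  b1 li={b,d} lo={b,d}
  b2 li={b} lo=∅
  b3 li={b,d} lo={b,d,i}
  b4 li={b,d,i} lo={b,d}
  b5 li=∅ lo=∅

Conflict graph:
  b: {d,i,w,z}
  d: {b,i,w,z}
  i: {b,d}
  w: {b,d,z}
  z: {b,d,w}

N(i) = ["b", "d"]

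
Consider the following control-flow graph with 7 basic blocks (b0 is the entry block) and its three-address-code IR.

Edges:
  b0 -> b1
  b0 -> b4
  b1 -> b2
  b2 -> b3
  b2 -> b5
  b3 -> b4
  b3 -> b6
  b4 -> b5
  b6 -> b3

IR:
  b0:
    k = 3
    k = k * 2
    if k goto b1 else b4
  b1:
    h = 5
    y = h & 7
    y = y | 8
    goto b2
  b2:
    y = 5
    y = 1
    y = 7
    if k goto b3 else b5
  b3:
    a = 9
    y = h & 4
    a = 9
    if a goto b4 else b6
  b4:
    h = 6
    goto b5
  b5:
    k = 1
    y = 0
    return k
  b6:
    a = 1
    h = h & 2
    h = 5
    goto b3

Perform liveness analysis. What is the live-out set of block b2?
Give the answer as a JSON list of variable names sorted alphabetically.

Answer: ["h"]

Analysis:
Per-block:
  b0: def={k} ue=∅
  b1: def={h,y} ue=∅
  b2: def={y} ue={k}
  b3: def={a,y} ue={h}
  b4: def={h} ue=∅
  b5: def={k,y} ue=∅
  b6: def={a,h} ue={h}

Liveness:
  b0: in=∅ out={k}
  b1: in={k} out={h,k}
  b2: in={h,k} out={h}
  b3: in={h} out={h}
  b4: in=∅ out=∅
  b5: in=∅ out=∅
  b6: in={h} out={h}

live-out(b2) = ["h"]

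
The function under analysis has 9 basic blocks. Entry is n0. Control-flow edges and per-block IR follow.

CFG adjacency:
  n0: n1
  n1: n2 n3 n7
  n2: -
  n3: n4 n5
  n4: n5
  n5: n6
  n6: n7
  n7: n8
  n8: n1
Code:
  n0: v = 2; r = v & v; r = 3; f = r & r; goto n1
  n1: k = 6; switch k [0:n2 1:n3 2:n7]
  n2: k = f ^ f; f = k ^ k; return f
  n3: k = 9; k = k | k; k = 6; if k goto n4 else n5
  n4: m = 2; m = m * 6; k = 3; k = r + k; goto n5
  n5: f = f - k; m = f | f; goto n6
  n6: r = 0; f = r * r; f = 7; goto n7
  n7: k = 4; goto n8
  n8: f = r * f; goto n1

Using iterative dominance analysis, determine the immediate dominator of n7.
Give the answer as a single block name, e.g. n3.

idom tree: n1←n0 n2←n1 n3←n1 n4←n3 n5←n3 n6←n5 n7←n1 n8←n7
Join-block Dom:
  n1: preds {n0,n8}: {n0} ∩ {n0,n1,n7,n8} = {n0}; idom=n0
  n5: preds {n3,n4}: {n0,n1,n3} ∩ {n0,n1,n3,n4} = {n0,n1,n3}; idom=n3
  n7: preds {n1,n6}: {n0,n1} ∩ {n0,n1,n3,n5,n6} = {n0,n1}; idom=n1

idom(n7) = n1

Answer: n1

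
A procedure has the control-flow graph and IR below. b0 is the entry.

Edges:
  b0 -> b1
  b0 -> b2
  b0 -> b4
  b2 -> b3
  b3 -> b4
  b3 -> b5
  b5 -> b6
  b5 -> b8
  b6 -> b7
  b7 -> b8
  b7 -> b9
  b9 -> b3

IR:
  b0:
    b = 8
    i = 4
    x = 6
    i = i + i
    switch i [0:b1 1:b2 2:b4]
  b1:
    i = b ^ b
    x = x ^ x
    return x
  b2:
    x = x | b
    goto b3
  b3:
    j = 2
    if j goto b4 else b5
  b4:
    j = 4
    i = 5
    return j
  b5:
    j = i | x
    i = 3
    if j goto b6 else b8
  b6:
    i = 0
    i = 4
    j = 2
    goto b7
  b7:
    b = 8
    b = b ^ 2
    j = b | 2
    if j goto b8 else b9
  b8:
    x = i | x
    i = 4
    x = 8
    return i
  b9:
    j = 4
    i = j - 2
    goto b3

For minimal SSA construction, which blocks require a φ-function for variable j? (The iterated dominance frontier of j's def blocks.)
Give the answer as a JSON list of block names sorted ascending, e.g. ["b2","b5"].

idom tree: b1←b0 b2←b0 b3←b2 b4←b0 b5←b3 b6←b5 b7←b6 b8←b5 b9←b7
Dom at joins:
  b3: preds {b2,b9}: {b0,b2} ∩ {b0,b2,b3,b5,b6,b7,b9} = {b0,b2}; idom=b2
  b4: preds {b0,b3}: {b0} ∩ {b0,b2,b3} = {b0}; idom=b0
  b8: preds {b5,b7}: {b0,b2,b3,b5} ∩ {b0,b2,b3,b5,b6,b7} = {b0,b2,b3,b5}; idom=b5

Frontier:
  b3←b2: walk · to b2
  b3←b9: walk b9→b7→b6→b5→b3 to b2
  b4←b0: walk · to b0
  b4←b3: walk b3→b2 to b0
  b8←b5: walk · to b5
  b8←b7: walk b7→b6 to b5
  DF(b0)=∅
  DF(b1)=∅
  DF(b2)={b4}
  DF(b3)={b3,b4}
  DF(b4)=∅
  DF(b5)={b3}
  DF(b6)={b3,b8}
  DF(b7)={b3,b8}
  DF(b8)=∅
  DF(b9)={b3}

φ for j: defs {b3,b4,b5,b6,b7,b9}
  DF⁺ = {b3,b4,b8}

Answer: ["b3", "b4", "b8"]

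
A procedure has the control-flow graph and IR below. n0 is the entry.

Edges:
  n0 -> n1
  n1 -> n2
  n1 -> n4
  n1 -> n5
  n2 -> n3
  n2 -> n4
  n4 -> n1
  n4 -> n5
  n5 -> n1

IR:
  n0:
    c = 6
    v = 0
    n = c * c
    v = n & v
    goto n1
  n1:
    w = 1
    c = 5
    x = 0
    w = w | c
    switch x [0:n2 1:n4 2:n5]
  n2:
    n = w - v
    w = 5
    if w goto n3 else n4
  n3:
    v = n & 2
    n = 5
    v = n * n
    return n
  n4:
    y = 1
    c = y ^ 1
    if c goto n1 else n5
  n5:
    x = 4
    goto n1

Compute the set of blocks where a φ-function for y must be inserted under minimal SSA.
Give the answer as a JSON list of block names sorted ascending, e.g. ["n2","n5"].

idom tree: n1←n0 n2←n1 n3←n2 n4←n1 n5←n1
Join-block Dom:
  n1: preds {n0,n4,n5}: {n0} ∩ {n0,n1,n4} ∩ {n0,n1,n5} = {n0}; idom=n0
  n4: preds {n1,n2}: {n0,n1} ∩ {n0,n1,n2} = {n0,n1}; idom=n1
  n5: preds {n1,n4}: {n0,n1} ∩ {n0,n1,n4} = {n0,n1}; idom=n1

DF derivation:
  n1←n0: walk · to n0
  n1←n4: walk n4→n1 to n0
  n1←n5: walk n5→n1 to n0
  n4←n1: walk · to n1
  n4←n2: walk n2 to n1
  n5←n1: walk · to n1
  n5←n4: walk n4 to n1
  n0: DF=∅
  n1: DF={n1}
  n2: DF={n4}
  n3: DF=∅
  n4: DF={n1,n5}
  n5: DF={n1}

φ for y: defs {n4}
  DF⁺ = {n1,n5}

Answer: ["n1", "n5"]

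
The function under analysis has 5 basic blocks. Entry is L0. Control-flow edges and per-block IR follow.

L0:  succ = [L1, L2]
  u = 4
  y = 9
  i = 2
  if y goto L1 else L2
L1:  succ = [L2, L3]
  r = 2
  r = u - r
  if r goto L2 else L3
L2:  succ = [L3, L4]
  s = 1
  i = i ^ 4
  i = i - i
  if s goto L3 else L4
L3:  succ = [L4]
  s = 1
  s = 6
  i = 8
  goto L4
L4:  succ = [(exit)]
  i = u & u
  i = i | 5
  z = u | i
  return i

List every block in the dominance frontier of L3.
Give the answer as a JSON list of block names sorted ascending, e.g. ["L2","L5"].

idom tree: L1←L0 L2←L0 L3←L0 L4←L0
Dom∩ at merges:
  L2: preds {L0,L1}: {L0} ∩ {L0,L1} = {L0}; idom=L0
  L3: preds {L1,L2}: {L0,L1} ∩ {L0,L2} = {L0}; idom=L0
  L4: preds {L2,L3}: {L0,L2} ∩ {L0,L3} = {L0}; idom=L0

DF walk-up:
  join L2 pred L0: · stop@L0
  join L2 pred L1: L1 stop@L0
  join L3 pred L1: L1 stop@L0
  join L3 pred L2: L2 stop@L0
  join L4 pred L2: L2 stop@L0
  join L4 pred L3: L3 stop@L0
  DF(L0)=∅
  DF(L1)={L2,L3}
  DF(L2)={L3,L4}
  DF(L3)={L4}
  DF(L4)=∅

DF(L3) = ["L4"]

Answer: ["L4"]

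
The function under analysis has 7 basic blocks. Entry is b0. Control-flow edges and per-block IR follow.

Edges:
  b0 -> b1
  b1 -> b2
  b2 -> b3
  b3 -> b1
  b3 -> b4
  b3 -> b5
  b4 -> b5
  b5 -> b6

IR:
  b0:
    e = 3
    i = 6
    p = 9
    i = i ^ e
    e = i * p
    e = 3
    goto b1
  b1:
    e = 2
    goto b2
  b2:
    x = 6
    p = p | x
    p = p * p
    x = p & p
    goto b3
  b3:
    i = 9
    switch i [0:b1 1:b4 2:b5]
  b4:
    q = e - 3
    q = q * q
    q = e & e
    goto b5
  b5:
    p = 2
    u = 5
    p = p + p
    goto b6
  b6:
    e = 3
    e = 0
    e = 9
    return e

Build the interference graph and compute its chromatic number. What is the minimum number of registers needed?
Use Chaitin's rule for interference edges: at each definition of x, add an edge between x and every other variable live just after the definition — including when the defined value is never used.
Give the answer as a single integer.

Answer: 3

Derivation:
def/use:
  b0: def={e,i,p} ue=∅
  b1: def={e} ue=∅
  b2: def={p,x} ue={p}
  b3: def={i} ue=∅
  b4: def={q} ue={e}
  b5: def={p,u} ue=∅
  b6: def={e} ue=∅

Live sets:
  b0: in=∅ out={p}
  b1: in={p} out={e,p}
  b2: in={e,p} out={e,p}
  b3: in={e,p} out={e,p}
  b4: in={e} out=∅
  b5: in=∅ out=∅
  b6: in=∅ out=∅

Conflict graph:
  e — {i,p,q,x}
  i — {e,p}
  p — {e,i,u,x}
  q — {e}
  u — {p}
  x — {e,p}

Chromatic number:
  clique {e,i,p} ⇒ need ≥ 3
  3-colouring: r0={e,u}  r1={p,q}  r2={i,x}
  χ = 3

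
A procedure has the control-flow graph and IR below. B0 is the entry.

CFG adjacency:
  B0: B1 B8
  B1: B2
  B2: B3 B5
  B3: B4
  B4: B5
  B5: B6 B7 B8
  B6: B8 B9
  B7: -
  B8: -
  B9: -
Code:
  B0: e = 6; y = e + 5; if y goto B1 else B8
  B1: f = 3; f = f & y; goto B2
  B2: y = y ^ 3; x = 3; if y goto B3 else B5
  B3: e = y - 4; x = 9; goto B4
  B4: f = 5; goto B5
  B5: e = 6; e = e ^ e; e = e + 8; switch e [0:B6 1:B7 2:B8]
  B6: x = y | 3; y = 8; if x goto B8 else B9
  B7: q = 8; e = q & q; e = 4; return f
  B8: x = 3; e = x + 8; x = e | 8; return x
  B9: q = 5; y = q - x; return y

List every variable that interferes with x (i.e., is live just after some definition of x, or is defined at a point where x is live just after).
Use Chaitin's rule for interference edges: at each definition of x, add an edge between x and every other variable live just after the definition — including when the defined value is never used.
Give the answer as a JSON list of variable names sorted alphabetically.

Answer: ["f", "q", "y"]

Working:
Per-block:
  B0: {e,y} / ∅
  B1: {f} / {y}
  B2: {x,y} / {y}
  B3: {e,x} / {y}
  B4: {f} / ∅
  B5: {e} / ∅
  B6: {x,y} / {y}
  B7: {e,q} / {f}
  B8: {e,x} / ∅
  B9: {q,y} / {x}

Liveness:
  B0: in=∅ out={y}
  B1: in={y} out={f,y}
  B2: in={f,y} out={f,y}
  B3: in={y} out={y}
  B4: in={y} out={f,y}
  B5: in={f,y} out={f,y}
  B6: in={y} out={x}
  B7: in={f} out=∅
  B8: in=∅ out=∅
  B9: in={x} out=∅

Conflict graph:
  e: {f,y}
  f: {e,q,x,y}
  q: {f,x}
  x: {f,q,y}
  y: {e,f,x}

N(x) = ["f", "q", "y"]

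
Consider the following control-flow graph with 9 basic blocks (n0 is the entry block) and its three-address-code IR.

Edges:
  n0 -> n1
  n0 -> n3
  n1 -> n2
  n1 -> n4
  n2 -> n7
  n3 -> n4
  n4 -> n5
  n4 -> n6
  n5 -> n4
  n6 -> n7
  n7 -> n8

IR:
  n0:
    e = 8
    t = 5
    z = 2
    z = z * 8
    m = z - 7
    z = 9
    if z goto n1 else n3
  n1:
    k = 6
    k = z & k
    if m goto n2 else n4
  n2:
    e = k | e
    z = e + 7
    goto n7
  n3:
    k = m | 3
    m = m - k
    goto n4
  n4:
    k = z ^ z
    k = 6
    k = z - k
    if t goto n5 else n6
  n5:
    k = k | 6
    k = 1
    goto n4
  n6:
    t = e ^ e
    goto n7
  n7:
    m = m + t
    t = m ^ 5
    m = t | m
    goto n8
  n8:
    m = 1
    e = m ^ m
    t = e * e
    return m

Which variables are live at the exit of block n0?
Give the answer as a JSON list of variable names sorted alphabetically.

Per-block:
  n0: def={e,m,t,z} ue=∅
  n1: def={k} ue={m,z}
  n2: def={e,z} ue={e,k}
  n3: def={k,m} ue={m}
  n4: def={k} ue={t,z}
  n5: def={k} ue={k}
  n6: def={t} ue={e}
  n7: def={m,t} ue={m,t}
  n8: def={e,m,t} ue=∅

Backward fixpoint:
  n0 li=∅ lo={e,m,t,z}
  n1 li={e,m,t,z} lo={e,k,m,t,z}
  n2 li={e,k,m,t} lo={m,t}
  n3 li={e,m,t,z} lo={e,m,t,z}
  n4 li={e,m,t,z} lo={e,k,m,t,z}
  n5 li={e,k,m,t,z} lo={e,m,t,z}
  n6 li={e,m} lo={m,t}
  n7 li={m,t} lo=∅
  n8 li=∅ lo=∅

live-out(n0) = ["e", "m", "t", "z"]

Answer: ["e", "m", "t", "z"]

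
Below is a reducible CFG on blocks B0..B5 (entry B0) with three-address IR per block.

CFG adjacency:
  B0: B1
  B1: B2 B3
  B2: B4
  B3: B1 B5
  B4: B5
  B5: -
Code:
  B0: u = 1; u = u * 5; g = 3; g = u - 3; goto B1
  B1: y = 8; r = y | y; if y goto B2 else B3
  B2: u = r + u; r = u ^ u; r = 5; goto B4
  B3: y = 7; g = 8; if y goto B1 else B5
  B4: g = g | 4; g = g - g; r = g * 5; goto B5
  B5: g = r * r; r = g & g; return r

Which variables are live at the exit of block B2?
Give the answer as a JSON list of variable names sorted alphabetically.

Answer: ["g"]

Analysis:
Block summaries:
  B0 def {g,u} use ∅
  B1 def {r,y} use ∅
  B2 def {r,u} use {r,u}
  B3 def {g,y} use ∅
  B4 def {g,r} use {g}
  B5 def {g,r} use {r}

Live sets:
  B0: in=∅ out={g,u}
  B1: in={g,u} out={g,r,u}
  B2: in={g,r,u} out={g}
  B3: in={r,u} out={g,r,u}
  B4: in={g} out={r}
  B5: in={r} out=∅

live-out(B2) = ["g"]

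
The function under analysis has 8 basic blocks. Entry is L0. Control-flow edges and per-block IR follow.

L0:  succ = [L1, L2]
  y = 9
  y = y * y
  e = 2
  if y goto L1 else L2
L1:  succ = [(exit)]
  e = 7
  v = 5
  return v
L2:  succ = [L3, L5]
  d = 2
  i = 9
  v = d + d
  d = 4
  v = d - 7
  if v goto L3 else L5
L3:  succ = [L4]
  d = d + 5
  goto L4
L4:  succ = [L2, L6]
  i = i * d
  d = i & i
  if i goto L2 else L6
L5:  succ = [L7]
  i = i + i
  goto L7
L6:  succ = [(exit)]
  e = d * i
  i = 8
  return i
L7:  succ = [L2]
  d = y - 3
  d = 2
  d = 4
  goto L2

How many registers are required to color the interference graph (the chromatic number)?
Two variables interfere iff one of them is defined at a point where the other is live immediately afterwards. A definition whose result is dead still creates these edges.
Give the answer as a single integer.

def/use:
  L0: {e,y} / ∅
  L1: {e,v} / ∅
  L2: {d,i,v} / ∅
  L3: {d} / {d}
  L4: {d,i} / {d,i}
  L5: {i} / {i}
  L6: {e,i} / {d,i}
  L7: {d} / {y}

Liveness:
  L0: in=∅ out={y}
  L1: in=∅ out=∅
  L2: in={y} out={d,i,y}
  L3: in={d,i,y} out={d,i,y}
  L4: in={d,i,y} out={d,i,y}
  L5: in={i,y} out={y}
  L6: in={d,i} out=∅
  L7: in={y} out={y}

Interfere edges:
  d↔{i,v,y}
  e↔{y}
  i↔{d,v,y}
  v↔{d,i,y}
  y↔{d,e,i,v}

Colouring:
  {d,i,v,y} pairwise interfere (4-clique) ⇒ χ ≥ 4
  4-colouring: r0={y}  r1={d,e}  r2={i}  r3={v}
  χ = 4

Answer: 4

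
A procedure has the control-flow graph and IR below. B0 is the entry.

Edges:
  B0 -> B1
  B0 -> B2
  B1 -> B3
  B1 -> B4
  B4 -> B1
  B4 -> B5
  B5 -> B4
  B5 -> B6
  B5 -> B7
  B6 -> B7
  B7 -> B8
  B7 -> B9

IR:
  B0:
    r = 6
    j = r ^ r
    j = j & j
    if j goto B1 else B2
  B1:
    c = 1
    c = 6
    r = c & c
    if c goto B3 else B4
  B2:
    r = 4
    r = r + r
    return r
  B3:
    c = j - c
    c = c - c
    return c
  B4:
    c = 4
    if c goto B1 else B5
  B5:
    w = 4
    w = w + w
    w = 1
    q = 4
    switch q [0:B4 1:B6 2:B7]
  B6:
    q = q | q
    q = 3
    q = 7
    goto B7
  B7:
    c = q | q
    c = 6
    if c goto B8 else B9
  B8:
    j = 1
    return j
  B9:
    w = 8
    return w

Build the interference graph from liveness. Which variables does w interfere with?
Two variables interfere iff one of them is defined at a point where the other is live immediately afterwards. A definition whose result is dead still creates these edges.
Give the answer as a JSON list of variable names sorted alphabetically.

Answer: ["j"]

Derivation:
def/use:
  B0: {j,r} / ∅
  B1: {c,r} / ∅
  B2: {r} / ∅
  B3: {c} / {c,j}
  B4: {c} / ∅
  B5: {q,w} / ∅
  B6: {q} / {q}
  B7: {c} / {q}
  B8: {j} / ∅
  B9: {w} / ∅

Live sets:
  B0: in=∅ out={j}
  B1: in={j} out={c,j}
  B2: in=∅ out=∅
  B3: in={c,j} out=∅
  B4: in={j} out={j}
  B5: in={j} out={j,q}
  B6: in={q} out={q}
  B7: in={q} out=∅
  B8: in=∅ out=∅
  B9: in=∅ out=∅

Interfere edges:
  c↔{j,r}
  j↔{c,q,r,w}
  q↔{j}
  r↔{c,j}
  w↔{j}

N(w) = ["j"]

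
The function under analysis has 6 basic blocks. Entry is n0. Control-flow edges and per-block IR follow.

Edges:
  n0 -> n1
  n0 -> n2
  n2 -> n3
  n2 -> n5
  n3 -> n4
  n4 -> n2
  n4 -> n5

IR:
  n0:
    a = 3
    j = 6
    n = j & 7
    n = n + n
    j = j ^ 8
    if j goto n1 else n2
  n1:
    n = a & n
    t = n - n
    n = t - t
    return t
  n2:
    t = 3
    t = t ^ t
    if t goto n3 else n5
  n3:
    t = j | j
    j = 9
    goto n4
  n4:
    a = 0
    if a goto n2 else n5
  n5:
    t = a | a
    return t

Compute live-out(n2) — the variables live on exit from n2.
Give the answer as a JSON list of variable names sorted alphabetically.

Block summaries:
  n0: def={a,j,n} ue=∅
  n1: def={n,t} ue={a,n}
  n2: def={t} ue=∅
  n3: def={j,t} ue={j}
  n4: def={a} ue=∅
  n5: def={t} ue={a}

Live sets:
  n0 li=∅ lo={a,j,n}
  n1 li={a,n} lo=∅
  n2 li={a,j} lo={a,j}
  n3 li={j} lo={j}
  n4 li={j} lo={a,j}
  n5 li={a} lo=∅

live-out(n2) = ["a", "j"]

Answer: ["a", "j"]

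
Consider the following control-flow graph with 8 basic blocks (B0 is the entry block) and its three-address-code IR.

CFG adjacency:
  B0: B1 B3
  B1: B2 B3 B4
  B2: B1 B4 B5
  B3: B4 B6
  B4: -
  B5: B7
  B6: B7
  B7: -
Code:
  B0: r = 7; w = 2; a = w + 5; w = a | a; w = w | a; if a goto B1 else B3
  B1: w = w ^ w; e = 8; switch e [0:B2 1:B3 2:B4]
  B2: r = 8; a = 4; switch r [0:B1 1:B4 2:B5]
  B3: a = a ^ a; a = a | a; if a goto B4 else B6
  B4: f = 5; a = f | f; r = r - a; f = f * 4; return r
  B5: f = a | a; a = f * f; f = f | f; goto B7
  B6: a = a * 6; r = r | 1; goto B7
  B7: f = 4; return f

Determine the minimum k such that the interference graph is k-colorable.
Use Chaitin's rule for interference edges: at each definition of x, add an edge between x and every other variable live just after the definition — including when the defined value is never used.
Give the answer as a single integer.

Block summaries:
  B0: def={a,r,w} ue=∅
  B1: def={e,w} ue={w}
  B2: def={a,r} ue=∅
  B3: def={a} ue={a}
  B4: def={a,f,r} ue={r}
  B5: def={a,f} ue={a}
  B6: def={a,r} ue={a,r}
  B7: def={f} ue=∅

Backward fixpoint:
  live B0: ∅→{a,r,w}
  live B1: {a,r,w}→{a,r,w}
  live B2: {w}→{a,r,w}
  live B3: {a,r}→{a,r}
  live B4: {r}→∅
  live B5: {a}→∅
  live B6: {a,r}→∅
  live B7: ∅→∅

Interference:
  a↔{e,f,r,w}
  e↔{a,r,w}
  f↔{a,r}
  r↔{a,e,f,w}
  w↔{a,e,r}

Registers:
  {a,e,r,w} pairwise interfere (4-clique) ⇒ χ ≥ 4
  assign a→r0 e→r2 f→r2 r→r1 w→r3 — no edge inside a register ⇒ χ ≤ 4
  χ = 4

Answer: 4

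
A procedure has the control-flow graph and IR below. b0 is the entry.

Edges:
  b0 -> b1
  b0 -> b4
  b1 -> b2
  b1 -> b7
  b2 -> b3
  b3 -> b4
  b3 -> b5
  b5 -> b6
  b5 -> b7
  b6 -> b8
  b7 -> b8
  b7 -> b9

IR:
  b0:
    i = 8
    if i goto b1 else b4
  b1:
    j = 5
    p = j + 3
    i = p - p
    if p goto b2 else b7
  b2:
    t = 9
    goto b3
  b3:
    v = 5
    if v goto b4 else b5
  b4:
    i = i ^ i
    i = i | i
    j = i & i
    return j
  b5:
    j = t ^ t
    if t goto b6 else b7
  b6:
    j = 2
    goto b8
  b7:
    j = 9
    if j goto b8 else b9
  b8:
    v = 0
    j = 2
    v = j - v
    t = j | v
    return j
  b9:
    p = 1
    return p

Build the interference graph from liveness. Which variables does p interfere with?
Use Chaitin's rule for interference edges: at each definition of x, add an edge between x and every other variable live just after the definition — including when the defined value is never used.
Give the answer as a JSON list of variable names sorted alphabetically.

Answer: ["i"]

Working:
Block summaries:
  b0: {i} / ∅
  b1: {i,j,p} / ∅
  b2: {t} / ∅
  b3: {v} / ∅
  b4: {i,j} / {i}
  b5: {j} / {t}
  b6: {j} / ∅
  b7: {j} / ∅
  b8: {j,t,v} / ∅
  b9: {p} / ∅

Live sets:
  b0: in=∅ out={i}
  b1: in=∅ out={i}
  b2: in={i} out={i,t}
  b3: in={i,t} out={i,t}
  b4: in={i} out=∅
  b5: in={t} out=∅
  b6: in=∅ out=∅
  b7: in=∅ out=∅
  b8: in=∅ out=∅
  b9: in=∅ out=∅

Conflict graph:
  i — {p,t,v}
  j — {t,v}
  p — {i}
  t — {i,j,v}
  v — {i,j,t}

N(p) = ["i"]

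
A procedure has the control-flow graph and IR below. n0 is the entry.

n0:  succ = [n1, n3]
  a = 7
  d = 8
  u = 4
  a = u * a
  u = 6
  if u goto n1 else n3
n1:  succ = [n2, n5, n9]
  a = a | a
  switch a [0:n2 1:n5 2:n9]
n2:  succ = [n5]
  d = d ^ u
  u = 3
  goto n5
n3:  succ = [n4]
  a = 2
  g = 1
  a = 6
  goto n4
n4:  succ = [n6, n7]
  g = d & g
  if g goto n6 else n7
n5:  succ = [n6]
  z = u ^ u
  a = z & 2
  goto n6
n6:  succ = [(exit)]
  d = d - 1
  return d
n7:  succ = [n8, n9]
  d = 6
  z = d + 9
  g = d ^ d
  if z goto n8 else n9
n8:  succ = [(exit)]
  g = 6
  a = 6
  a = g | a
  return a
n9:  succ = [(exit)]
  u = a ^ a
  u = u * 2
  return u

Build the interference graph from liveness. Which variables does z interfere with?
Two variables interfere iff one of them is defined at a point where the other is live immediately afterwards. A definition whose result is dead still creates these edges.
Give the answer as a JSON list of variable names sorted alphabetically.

Answer: ["a", "d", "g"]

Analysis:
Per-block:
  n0: def={a,d,u} ue=∅
  n1: def={a} ue={a}
  n2: def={d,u} ue={d,u}
  n3: def={a,g} ue=∅
  n4: def={g} ue={d,g}
  n5: def={a,z} ue={u}
  n6: def={d} ue={d}
  n7: def={d,g,z} ue=∅
  n8: def={a,g} ue=∅
  n9: def={u} ue={a}

Liveness:
  n0: in=∅ out={a,d,u}
  n1: in={a,d,u} out={a,d,u}
  n2: in={d,u} out={d,u}
  n3: in={d} out={a,d,g}
  n4: in={a,d,g} out={a,d}
  n5: in={d,u} out={d}
  n6: in={d} out=∅
  n7: in={a} out={a}
  n8: in=∅ out=∅
  n9: in={a} out=∅

Conflict graph:
  a — {d,g,u,z}
  d — {a,g,u,z}
  g — {a,d,z}
  u — {a,d}
  z — {a,d,g}

N(z) = ["a", "d", "g"]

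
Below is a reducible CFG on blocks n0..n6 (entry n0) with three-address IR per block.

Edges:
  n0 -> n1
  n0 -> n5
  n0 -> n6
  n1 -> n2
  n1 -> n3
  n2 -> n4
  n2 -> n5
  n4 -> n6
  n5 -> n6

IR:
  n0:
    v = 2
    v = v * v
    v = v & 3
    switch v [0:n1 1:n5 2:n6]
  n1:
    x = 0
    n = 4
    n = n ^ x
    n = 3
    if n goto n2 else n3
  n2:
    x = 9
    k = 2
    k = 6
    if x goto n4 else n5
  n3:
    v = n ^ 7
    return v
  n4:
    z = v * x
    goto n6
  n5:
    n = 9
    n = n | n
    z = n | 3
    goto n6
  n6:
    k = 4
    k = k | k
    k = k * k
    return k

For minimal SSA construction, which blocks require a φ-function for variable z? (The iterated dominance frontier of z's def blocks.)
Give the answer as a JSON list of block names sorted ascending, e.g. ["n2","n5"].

idom tree: n1←n0 n2←n1 n3←n1 n4←n2 n5←n0 n6←n0
Dom∩ at merges:
  n5: preds {n0,n2}: {n0} ∩ {n0,n1,n2} = {n0}; idom=n0
  n6: preds {n0,n4,n5}: {n0} ∩ {n0,n1,n2,n4} ∩ {n0,n5} = {n0}; idom=n0

Frontier:
  n5←n0: walk · to n0
  n5←n2: walk n2→n1 to n0
  n6←n0: walk · to n0
  n6←n4: walk n4→n2→n1 to n0
  n6←n5: walk n5 to n0
  DF(n0)=∅
  DF(n1)={n5,n6}
  DF(n2)={n5,n6}
  DF(n3)=∅
  DF(n4)={n6}
  DF(n5)={n6}
  DF(n6)=∅

φ for z: defs {n4,n5}
  DF⁺ = {n6}

Answer: ["n6"]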